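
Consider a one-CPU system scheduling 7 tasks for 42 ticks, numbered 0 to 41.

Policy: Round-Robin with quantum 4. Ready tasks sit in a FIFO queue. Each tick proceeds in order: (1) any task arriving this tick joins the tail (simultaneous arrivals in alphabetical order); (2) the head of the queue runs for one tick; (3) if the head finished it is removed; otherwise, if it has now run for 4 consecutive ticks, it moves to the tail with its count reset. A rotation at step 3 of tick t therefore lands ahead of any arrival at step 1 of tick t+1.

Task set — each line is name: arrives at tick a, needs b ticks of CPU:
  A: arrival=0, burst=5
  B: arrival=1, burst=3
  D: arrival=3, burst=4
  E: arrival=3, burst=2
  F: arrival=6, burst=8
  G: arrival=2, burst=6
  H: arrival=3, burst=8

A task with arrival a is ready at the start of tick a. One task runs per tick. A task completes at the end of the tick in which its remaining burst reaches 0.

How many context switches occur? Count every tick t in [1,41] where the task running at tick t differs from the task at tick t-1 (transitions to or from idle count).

t=0: queue=[A] q_used=0 → run A
t=1: queue=[A,B] q_used=1 → run A
t=2: queue=[A,B,G] q_used=2 → run A
t=3: queue=[A,B,G,D,E,H] q_used=3 → run A
t=4: queue=[B,G,D,E,H,A] q_used=0 → run B
t=5: queue=[B,G,D,E,H,A] q_used=1 → run B
t=6: queue=[B,G,D,E,H,A,F] q_used=2 → run B
t=7: queue=[G,D,E,H,A,F] q_used=0 → run G
t=8: queue=[G,D,E,H,A,F] q_used=1 → run G
t=9: queue=[G,D,E,H,A,F] q_used=2 → run G
t=10: queue=[G,D,E,H,A,F] q_used=3 → run G
t=11: queue=[D,E,H,A,F,G] q_used=0 → run D
t=12: queue=[D,E,H,A,F,G] q_used=1 → run D
t=13: queue=[D,E,H,A,F,G] q_used=2 → run D
t=14: queue=[D,E,H,A,F,G] q_used=3 → run D
t=15: queue=[E,H,A,F,G] q_used=0 → run E
t=16: queue=[E,H,A,F,G] q_used=1 → run E
t=17: queue=[H,A,F,G] q_used=0 → run H
t=18: queue=[H,A,F,G] q_used=1 → run H
t=19: queue=[H,A,F,G] q_used=2 → run H
t=20: queue=[H,A,F,G] q_used=3 → run H
t=21: queue=[A,F,G,H] q_used=0 → run A
t=22: queue=[F,G,H] q_used=0 → run F
t=23: queue=[F,G,H] q_used=1 → run F
t=24: queue=[F,G,H] q_used=2 → run F
t=25: queue=[F,G,H] q_used=3 → run F
t=26: queue=[G,H,F] q_used=0 → run G
t=27: queue=[G,H,F] q_used=1 → run G
t=28: queue=[H,F] q_used=0 → run H
t=29: queue=[H,F] q_used=1 → run H
t=30: queue=[H,F] q_used=2 → run H
t=31: queue=[H,F] q_used=3 → run H
t=32: queue=[F] q_used=0 → run F
t=33: queue=[F] q_used=1 → run F
t=34: queue=[F] q_used=2 → run F
t=35: queue=[F] q_used=3 → run F
t=36: (idle)
t=37: (idle)
t=38: (idle)
t=39: (idle)
t=40: (idle)
t=41: (idle)

context switches = 11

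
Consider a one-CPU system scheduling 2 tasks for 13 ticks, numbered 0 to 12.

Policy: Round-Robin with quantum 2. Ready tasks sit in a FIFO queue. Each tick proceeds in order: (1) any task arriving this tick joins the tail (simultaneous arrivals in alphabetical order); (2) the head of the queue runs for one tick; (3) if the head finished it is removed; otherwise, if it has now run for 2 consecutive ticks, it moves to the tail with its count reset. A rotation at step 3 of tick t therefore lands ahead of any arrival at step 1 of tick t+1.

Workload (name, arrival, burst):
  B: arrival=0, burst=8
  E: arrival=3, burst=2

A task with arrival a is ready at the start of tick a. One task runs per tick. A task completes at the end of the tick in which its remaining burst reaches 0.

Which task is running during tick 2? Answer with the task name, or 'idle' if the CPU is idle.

t=0: queue=[B] q_used=0 → run B
t=1: queue=[B] q_used=1 → run B
t=2: queue=[B] q_used=0 → run B
t=3: queue=[B,E] q_used=1 → run B
t=4: queue=[E,B] q_used=0 → run E
t=5: queue=[E,B] q_used=1 → run E
t=6: queue=[B] q_used=0 → run B
t=7: queue=[B] q_used=1 → run B
t=8: queue=[B] q_used=0 → run B
t=9: queue=[B] q_used=1 → run B
t=10: (idle)
t=11: (idle)
t=12: (idle)

running at tick 2 = B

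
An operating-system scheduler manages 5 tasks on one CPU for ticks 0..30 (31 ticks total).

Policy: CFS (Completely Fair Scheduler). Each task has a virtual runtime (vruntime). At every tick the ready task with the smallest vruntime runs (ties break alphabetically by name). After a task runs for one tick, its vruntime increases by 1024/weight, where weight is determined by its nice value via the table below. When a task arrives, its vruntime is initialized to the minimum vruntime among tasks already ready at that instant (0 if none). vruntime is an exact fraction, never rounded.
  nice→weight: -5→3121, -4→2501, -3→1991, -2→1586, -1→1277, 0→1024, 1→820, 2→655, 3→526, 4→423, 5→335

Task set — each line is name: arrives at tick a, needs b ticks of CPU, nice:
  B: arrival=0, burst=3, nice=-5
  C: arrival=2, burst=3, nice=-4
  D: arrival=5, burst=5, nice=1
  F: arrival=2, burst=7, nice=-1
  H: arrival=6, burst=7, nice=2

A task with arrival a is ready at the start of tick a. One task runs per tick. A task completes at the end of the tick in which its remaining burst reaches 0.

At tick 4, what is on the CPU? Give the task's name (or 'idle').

t=0: vr[B=0] → run B
t=1: vr[B=1024/3121] → run B
t=2: vr[B=2048/3121 C=2048/3121 F=2048/3121] → run B
t=3: vr[C=2048/3121 F=2048/3121] → run C
t=4: vr[C=8317952/7805621 F=2048/3121] → run F
t=5: vr[C=8317952/7805621 D=8317952/7805621 F=5811200/3985517] → run C
t=6: vr[C=11513856/7805621 D=8317952/7805621 F=5811200/3985517 H=8317952/7805621] → run D
t=7: vr[C=11513856/7805621 D=90327296/39028105 F=5811200/3985517 H=8317952/7805621] → run H
t=8: vr[C=11513856/7805621 D=90327296/39028105 F=5811200/3985517 H=13441214464/5112681755] → run F
t=9: vr[C=11513856/7805621 D=90327296/39028105 F=9007104/3985517 H=13441214464/5112681755] → run C
t=10: vr[D=90327296/39028105 F=9007104/3985517 H=13441214464/5112681755] → run F
t=11: vr[D=90327296/39028105 F=12203008/3985517 H=13441214464/5112681755] → run D
t=12: vr[D=139064832/39028105 F=12203008/3985517 H=13441214464/5112681755] → run H
t=13: vr[D=139064832/39028105 F=12203008/3985517 H=21434170368/5112681755] → run F
t=14: vr[D=139064832/39028105 F=15398912/3985517 H=21434170368/5112681755] → run D
t=15: vr[D=187802368/39028105 F=15398912/3985517 H=21434170368/5112681755] → run F
t=16: vr[D=187802368/39028105 F=18594816/3985517 H=21434170368/5112681755] → run H
t=17: vr[D=187802368/39028105 F=18594816/3985517 H=29427126272/5112681755] → run F
t=18: vr[D=187802368/39028105 F=21790720/3985517 H=29427126272/5112681755] → run D
t=19: vr[D=236539904/39028105 F=21790720/3985517 H=29427126272/5112681755] → run F
t=20: vr[D=236539904/39028105 H=29427126272/5112681755] → run H
t=21: vr[D=236539904/39028105 H=37420082176/5112681755] → run D
t=22: vr[H=37420082176/5112681755] → run H
t=23: vr[H=9082607616/1022536351] → run H
t=24: vr[H=53405993984/5112681755] → run H
t=25: (idle)
t=26: (idle)
t=27: (idle)
t=28: (idle)
t=29: (idle)
t=30: (idle)

running at tick 4 = F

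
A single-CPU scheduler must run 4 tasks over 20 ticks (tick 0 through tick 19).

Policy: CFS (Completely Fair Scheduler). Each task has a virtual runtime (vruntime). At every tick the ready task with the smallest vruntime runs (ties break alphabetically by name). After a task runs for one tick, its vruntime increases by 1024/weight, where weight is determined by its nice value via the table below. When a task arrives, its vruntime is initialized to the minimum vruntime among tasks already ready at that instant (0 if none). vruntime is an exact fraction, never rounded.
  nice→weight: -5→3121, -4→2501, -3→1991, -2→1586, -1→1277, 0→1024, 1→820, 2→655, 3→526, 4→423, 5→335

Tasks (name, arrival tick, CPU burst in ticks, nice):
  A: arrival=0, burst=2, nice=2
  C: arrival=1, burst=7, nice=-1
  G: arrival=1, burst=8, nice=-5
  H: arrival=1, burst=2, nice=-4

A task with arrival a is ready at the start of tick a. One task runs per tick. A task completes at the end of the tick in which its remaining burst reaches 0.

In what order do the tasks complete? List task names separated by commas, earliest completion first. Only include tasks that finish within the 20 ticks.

completion order = A, H, G, C

t=0: vr[A=0] → run A
t=1: vr[A=1024/655 C=1024/655 G=1024/655 H=1024/655] → run A
t=2: vr[C=1024/655 G=1024/655 H=1024/655] → run C
t=3: vr[C=1978368/836435 G=1024/655 H=1024/655] → run G
t=4: vr[C=1978368/836435 G=3866624/2044255 H=1024/655] → run H
t=5: vr[C=1978368/836435 G=3866624/2044255 H=3231744/1638155] → run G
t=6: vr[C=1978368/836435 G=4537344/2044255 H=3231744/1638155] → run H
t=7: vr[C=1978368/836435 G=4537344/2044255] → run G
t=8: vr[C=1978368/836435 G=5208064/2044255] → run C
t=9: vr[C=2649088/836435 G=5208064/2044255] → run G
t=10: vr[C=2649088/836435 G=5878784/2044255] → run G
t=11: vr[C=2649088/836435 G=6549504/2044255] → run C
t=12: vr[C=3319808/836435 G=6549504/2044255] → run G
t=13: vr[C=3319808/836435 G=7220224/2044255] → run G
t=14: vr[C=3319808/836435 G=7890944/2044255] → run G
t=15: vr[C=3319808/836435] → run C
t=16: vr[C=3990528/836435] → run C
t=17: vr[C=4661248/836435] → run C
t=18: vr[C=5331968/836435] → run C
t=19: (idle)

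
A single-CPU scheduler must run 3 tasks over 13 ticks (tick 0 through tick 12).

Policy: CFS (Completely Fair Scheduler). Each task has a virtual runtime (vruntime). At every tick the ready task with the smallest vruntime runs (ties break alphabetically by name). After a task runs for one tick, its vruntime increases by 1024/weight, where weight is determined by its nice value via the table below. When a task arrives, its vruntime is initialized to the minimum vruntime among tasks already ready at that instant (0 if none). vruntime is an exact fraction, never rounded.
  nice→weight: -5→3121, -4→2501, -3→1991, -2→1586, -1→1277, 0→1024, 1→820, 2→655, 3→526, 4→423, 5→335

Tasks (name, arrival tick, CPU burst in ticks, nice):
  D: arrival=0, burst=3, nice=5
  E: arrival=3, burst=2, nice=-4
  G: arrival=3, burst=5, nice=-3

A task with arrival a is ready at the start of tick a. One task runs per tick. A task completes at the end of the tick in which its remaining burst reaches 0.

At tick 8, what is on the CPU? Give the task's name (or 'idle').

running at tick 8 = G

t=0: vr[D=0] → run D
t=1: vr[D=1024/335] → run D
t=2: vr[D=2048/335] → run D
t=3: vr[E=0 G=0] → run E
t=4: vr[E=1024/2501 G=0] → run G
t=5: vr[E=1024/2501 G=1024/1991] → run E
t=6: vr[G=1024/1991] → run G
t=7: vr[G=2048/1991] → run G
t=8: vr[G=3072/1991] → run G
t=9: vr[G=4096/1991] → run G
t=10: (idle)
t=11: (idle)
t=12: (idle)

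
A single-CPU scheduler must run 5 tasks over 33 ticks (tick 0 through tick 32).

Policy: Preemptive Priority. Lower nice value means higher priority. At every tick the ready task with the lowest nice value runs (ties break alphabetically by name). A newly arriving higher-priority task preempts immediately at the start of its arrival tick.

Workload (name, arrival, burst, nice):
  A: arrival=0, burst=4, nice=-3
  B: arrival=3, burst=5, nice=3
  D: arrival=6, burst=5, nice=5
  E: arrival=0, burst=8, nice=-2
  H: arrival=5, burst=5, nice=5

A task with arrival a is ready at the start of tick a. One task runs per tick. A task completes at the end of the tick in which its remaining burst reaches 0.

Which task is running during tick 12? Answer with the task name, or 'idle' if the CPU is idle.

t=0: ready={A,E} → run A
t=1: ready={A,E} → run A
t=2: ready={A,E} → run A
t=3: ready={A,B,E} → run A
t=4: ready={B,E} → run E
t=5: ready={B,E,H} → run E
t=6: ready={B,D,E,H} → run E
t=7: ready={B,D,E,H} → run E
t=8: ready={B,D,E,H} → run E
t=9: ready={B,D,E,H} → run E
t=10: ready={B,D,E,H} → run E
t=11: ready={B,D,E,H} → run E
t=12: ready={B,D,H} → run B
t=13: ready={B,D,H} → run B
t=14: ready={B,D,H} → run B
t=15: ready={B,D,H} → run B
t=16: ready={B,D,H} → run B
t=17: ready={D,H} → run D
t=18: ready={D,H} → run D
t=19: ready={D,H} → run D
t=20: ready={D,H} → run D
t=21: ready={D,H} → run D
t=22: ready={H} → run H
t=23: ready={H} → run H
t=24: ready={H} → run H
t=25: ready={H} → run H
t=26: ready={H} → run H
t=27: (idle)
t=28: (idle)
t=29: (idle)
t=30: (idle)
t=31: (idle)
t=32: (idle)

running at tick 12 = B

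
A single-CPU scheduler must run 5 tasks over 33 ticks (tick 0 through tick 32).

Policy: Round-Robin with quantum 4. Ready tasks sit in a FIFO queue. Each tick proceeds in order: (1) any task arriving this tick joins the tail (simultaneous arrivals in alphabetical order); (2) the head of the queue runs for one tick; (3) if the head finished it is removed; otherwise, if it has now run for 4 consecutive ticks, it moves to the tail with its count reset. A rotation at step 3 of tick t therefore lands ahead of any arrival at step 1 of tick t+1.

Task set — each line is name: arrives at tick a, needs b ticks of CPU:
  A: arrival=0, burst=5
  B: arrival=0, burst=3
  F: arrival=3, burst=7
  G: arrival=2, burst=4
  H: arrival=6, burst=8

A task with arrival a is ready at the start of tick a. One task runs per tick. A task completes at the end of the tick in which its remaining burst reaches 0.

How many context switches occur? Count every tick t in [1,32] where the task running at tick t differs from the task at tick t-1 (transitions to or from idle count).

context switches = 8

t=0: queue=[A,B] q_used=0 → run A
t=1: queue=[A,B] q_used=1 → run A
t=2: queue=[A,B,G] q_used=2 → run A
t=3: queue=[A,B,G,F] q_used=3 → run A
t=4: queue=[B,G,F,A] q_used=0 → run B
t=5: queue=[B,G,F,A] q_used=1 → run B
t=6: queue=[B,G,F,A,H] q_used=2 → run B
t=7: queue=[G,F,A,H] q_used=0 → run G
t=8: queue=[G,F,A,H] q_used=1 → run G
t=9: queue=[G,F,A,H] q_used=2 → run G
t=10: queue=[G,F,A,H] q_used=3 → run G
t=11: queue=[F,A,H] q_used=0 → run F
t=12: queue=[F,A,H] q_used=1 → run F
t=13: queue=[F,A,H] q_used=2 → run F
t=14: queue=[F,A,H] q_used=3 → run F
t=15: queue=[A,H,F] q_used=0 → run A
t=16: queue=[H,F] q_used=0 → run H
t=17: queue=[H,F] q_used=1 → run H
t=18: queue=[H,F] q_used=2 → run H
t=19: queue=[H,F] q_used=3 → run H
t=20: queue=[F,H] q_used=0 → run F
t=21: queue=[F,H] q_used=1 → run F
t=22: queue=[F,H] q_used=2 → run F
t=23: queue=[H] q_used=0 → run H
t=24: queue=[H] q_used=1 → run H
t=25: queue=[H] q_used=2 → run H
t=26: queue=[H] q_used=3 → run H
t=27: (idle)
t=28: (idle)
t=29: (idle)
t=30: (idle)
t=31: (idle)
t=32: (idle)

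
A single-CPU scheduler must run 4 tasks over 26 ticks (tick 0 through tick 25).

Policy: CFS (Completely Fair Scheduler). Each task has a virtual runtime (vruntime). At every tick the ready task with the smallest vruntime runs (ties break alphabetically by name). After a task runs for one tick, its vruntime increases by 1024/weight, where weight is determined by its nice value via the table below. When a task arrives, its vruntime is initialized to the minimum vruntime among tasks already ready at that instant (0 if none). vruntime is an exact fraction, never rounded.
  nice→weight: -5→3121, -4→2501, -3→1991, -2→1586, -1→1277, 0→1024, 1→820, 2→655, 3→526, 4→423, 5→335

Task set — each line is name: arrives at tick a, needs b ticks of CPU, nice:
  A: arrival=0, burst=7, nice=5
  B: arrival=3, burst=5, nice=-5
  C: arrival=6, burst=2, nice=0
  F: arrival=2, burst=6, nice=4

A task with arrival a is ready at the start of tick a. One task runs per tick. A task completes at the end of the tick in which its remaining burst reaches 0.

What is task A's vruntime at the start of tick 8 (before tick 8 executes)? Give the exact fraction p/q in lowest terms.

t=0: vr[A=0] → run A
t=1: vr[A=1024/335] → run A
t=2: vr[A=2048/335 F=2048/335] → run A
t=3: vr[A=3072/335 B=2048/335 F=2048/335] → run B
t=4: vr[A=3072/335 B=6734848/1045535 F=2048/335] → run F
t=5: vr[A=3072/335 B=6734848/1045535 F=1209344/141705] → run B
t=6: vr[A=3072/335 B=7077888/1045535 C=7077888/1045535 F=1209344/141705] → run B
t=7: vr[A=3072/335 B=7420928/1045535 C=7077888/1045535 F=1209344/141705] → run C
t=8: vr[A=3072/335 B=7420928/1045535 C=8123423/1045535 F=1209344/141705] → run B
t=9: vr[A=3072/335 B=7763968/1045535 C=8123423/1045535 F=1209344/141705] → run B
t=10: vr[A=3072/335 C=8123423/1045535 F=1209344/141705] → run C
t=11: vr[A=3072/335 F=1209344/141705] → run F
t=12: vr[A=3072/335 F=1552384/141705] → run A
t=13: vr[A=4096/335 F=1552384/141705] → run F
t=14: vr[A=4096/335 F=631808/47235] → run A
t=15: vr[A=1024/67 F=631808/47235] → run F
t=16: vr[A=1024/67 F=2238464/141705] → run A
t=17: vr[A=6144/335 F=2238464/141705] → run F
t=18: vr[A=6144/335 F=2581504/141705] → run F
t=19: vr[A=6144/335] → run A
t=20: (idle)
t=21: (idle)
t=22: (idle)
t=23: (idle)
t=24: (idle)
t=25: (idle)

vruntime(A, start of tick 8) = 3072/335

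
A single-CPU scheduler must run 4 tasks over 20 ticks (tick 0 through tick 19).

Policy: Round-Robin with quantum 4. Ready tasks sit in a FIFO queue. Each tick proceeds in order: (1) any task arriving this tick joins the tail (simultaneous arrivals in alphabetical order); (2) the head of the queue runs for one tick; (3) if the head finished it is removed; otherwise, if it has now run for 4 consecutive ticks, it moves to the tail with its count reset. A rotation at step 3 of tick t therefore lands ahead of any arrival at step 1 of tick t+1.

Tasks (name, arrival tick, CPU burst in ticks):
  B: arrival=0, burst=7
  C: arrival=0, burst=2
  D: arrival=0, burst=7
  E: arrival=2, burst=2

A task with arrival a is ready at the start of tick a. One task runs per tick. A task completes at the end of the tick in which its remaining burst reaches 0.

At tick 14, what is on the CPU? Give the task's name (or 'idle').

t=0: queue=[B,C,D] q_used=0 → run B
t=1: queue=[B,C,D] q_used=1 → run B
t=2: queue=[B,C,D,E] q_used=2 → run B
t=3: queue=[B,C,D,E] q_used=3 → run B
t=4: queue=[C,D,E,B] q_used=0 → run C
t=5: queue=[C,D,E,B] q_used=1 → run C
t=6: queue=[D,E,B] q_used=0 → run D
t=7: queue=[D,E,B] q_used=1 → run D
t=8: queue=[D,E,B] q_used=2 → run D
t=9: queue=[D,E,B] q_used=3 → run D
t=10: queue=[E,B,D] q_used=0 → run E
t=11: queue=[E,B,D] q_used=1 → run E
t=12: queue=[B,D] q_used=0 → run B
t=13: queue=[B,D] q_used=1 → run B
t=14: queue=[B,D] q_used=2 → run B
t=15: queue=[D] q_used=0 → run D
t=16: queue=[D] q_used=1 → run D
t=17: queue=[D] q_used=2 → run D
t=18: (idle)
t=19: (idle)

running at tick 14 = B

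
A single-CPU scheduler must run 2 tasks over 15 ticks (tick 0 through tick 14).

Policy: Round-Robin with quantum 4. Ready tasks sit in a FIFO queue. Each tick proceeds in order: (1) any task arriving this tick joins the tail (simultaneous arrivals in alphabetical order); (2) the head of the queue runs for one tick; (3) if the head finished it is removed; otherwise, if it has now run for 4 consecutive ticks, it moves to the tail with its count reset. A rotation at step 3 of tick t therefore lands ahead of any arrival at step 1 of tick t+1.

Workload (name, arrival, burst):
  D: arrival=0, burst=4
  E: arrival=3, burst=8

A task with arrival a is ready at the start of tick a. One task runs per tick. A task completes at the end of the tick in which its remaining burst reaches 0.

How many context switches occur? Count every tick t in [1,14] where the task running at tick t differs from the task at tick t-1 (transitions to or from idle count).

context switches = 2

t=0: queue=[D] q_used=0 → run D
t=1: queue=[D] q_used=1 → run D
t=2: queue=[D] q_used=2 → run D
t=3: queue=[D,E] q_used=3 → run D
t=4: queue=[E] q_used=0 → run E
t=5: queue=[E] q_used=1 → run E
t=6: queue=[E] q_used=2 → run E
t=7: queue=[E] q_used=3 → run E
t=8: queue=[E] q_used=0 → run E
t=9: queue=[E] q_used=1 → run E
t=10: queue=[E] q_used=2 → run E
t=11: queue=[E] q_used=3 → run E
t=12: (idle)
t=13: (idle)
t=14: (idle)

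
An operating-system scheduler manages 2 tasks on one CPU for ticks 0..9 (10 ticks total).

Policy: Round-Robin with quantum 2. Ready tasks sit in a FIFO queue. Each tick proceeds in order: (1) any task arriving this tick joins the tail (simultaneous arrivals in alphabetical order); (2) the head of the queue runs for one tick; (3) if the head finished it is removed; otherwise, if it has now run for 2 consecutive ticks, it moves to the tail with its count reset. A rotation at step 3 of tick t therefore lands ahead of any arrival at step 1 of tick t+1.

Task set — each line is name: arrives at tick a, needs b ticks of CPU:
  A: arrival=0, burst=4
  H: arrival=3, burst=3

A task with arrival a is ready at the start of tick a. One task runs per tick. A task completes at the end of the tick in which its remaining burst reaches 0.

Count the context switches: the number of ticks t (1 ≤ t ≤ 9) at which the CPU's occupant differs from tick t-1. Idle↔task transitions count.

t=0: queue=[A] q_used=0 → run A
t=1: queue=[A] q_used=1 → run A
t=2: queue=[A] q_used=0 → run A
t=3: queue=[A,H] q_used=1 → run A
t=4: queue=[H] q_used=0 → run H
t=5: queue=[H] q_used=1 → run H
t=6: queue=[H] q_used=0 → run H
t=7: (idle)
t=8: (idle)
t=9: (idle)

context switches = 2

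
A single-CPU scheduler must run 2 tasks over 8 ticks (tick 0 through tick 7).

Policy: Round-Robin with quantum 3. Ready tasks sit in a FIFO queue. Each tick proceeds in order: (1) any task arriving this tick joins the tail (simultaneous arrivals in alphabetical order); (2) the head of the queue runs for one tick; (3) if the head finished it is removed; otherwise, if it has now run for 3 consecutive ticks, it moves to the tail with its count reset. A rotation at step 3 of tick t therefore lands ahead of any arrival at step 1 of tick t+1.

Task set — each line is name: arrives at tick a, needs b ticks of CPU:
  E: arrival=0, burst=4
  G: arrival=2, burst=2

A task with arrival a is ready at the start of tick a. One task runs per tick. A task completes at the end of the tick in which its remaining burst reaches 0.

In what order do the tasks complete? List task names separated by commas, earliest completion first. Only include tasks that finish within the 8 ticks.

t=0: queue=[E] q_used=0 → run E
t=1: queue=[E] q_used=1 → run E
t=2: queue=[E,G] q_used=2 → run E
t=3: queue=[G,E] q_used=0 → run G
t=4: queue=[G,E] q_used=1 → run G
t=5: queue=[E] q_used=0 → run E
t=6: (idle)
t=7: (idle)

completion order = G, E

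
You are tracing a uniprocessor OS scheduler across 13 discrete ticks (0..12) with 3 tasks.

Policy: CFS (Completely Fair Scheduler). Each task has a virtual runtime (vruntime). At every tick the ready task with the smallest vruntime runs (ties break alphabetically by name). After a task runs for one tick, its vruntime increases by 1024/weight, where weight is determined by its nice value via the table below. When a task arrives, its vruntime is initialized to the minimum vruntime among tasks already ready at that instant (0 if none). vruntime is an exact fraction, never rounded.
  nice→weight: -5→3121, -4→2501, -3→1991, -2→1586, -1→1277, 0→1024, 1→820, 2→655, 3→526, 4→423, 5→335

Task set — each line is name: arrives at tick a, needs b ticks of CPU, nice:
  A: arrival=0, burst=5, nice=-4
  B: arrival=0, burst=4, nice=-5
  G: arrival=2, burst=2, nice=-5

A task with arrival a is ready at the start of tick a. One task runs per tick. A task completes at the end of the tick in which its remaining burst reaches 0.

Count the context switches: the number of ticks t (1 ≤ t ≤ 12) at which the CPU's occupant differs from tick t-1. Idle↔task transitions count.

t=0: vr[A=0 B=0] → run A
t=1: vr[A=1024/2501 B=0] → run B
t=2: vr[A=1024/2501 B=1024/3121 G=1024/3121] → run B
t=3: vr[A=1024/2501 B=2048/3121 G=1024/3121] → run G
t=4: vr[A=1024/2501 B=2048/3121 G=2048/3121] → run A
t=5: vr[A=2048/2501 B=2048/3121 G=2048/3121] → run B
t=6: vr[A=2048/2501 B=3072/3121 G=2048/3121] → run G
t=7: vr[A=2048/2501 B=3072/3121] → run A
t=8: vr[A=3072/2501 B=3072/3121] → run B
t=9: vr[A=3072/2501] → run A
t=10: vr[A=4096/2501] → run A
t=11: (idle)
t=12: (idle)

context switches = 9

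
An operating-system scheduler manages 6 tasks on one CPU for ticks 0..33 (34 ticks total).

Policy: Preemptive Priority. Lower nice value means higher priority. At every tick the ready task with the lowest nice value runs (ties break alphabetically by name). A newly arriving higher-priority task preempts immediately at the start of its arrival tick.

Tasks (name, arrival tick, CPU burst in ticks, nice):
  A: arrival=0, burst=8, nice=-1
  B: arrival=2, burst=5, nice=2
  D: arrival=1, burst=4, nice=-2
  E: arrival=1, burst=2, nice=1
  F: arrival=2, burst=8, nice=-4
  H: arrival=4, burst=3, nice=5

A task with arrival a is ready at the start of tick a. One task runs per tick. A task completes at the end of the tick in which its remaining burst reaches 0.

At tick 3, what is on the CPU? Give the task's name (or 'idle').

running at tick 3 = F

t=0: ready={A} → run A
t=1: ready={A,D,E} → run D
t=2: ready={A,B,D,E,F} → run F
t=3: ready={A,B,D,E,F} → run F
t=4: ready={A,B,D,E,F,H} → run F
t=5: ready={A,B,D,E,F,H} → run F
t=6: ready={A,B,D,E,F,H} → run F
t=7: ready={A,B,D,E,F,H} → run F
t=8: ready={A,B,D,E,F,H} → run F
t=9: ready={A,B,D,E,F,H} → run F
t=10: ready={A,B,D,E,H} → run D
t=11: ready={A,B,D,E,H} → run D
t=12: ready={A,B,D,E,H} → run D
t=13: ready={A,B,E,H} → run A
t=14: ready={A,B,E,H} → run A
t=15: ready={A,B,E,H} → run A
t=16: ready={A,B,E,H} → run A
t=17: ready={A,B,E,H} → run A
t=18: ready={A,B,E,H} → run A
t=19: ready={A,B,E,H} → run A
t=20: ready={B,E,H} → run E
t=21: ready={B,E,H} → run E
t=22: ready={B,H} → run B
t=23: ready={B,H} → run B
t=24: ready={B,H} → run B
t=25: ready={B,H} → run B
t=26: ready={B,H} → run B
t=27: ready={H} → run H
t=28: ready={H} → run H
t=29: ready={H} → run H
t=30: (idle)
t=31: (idle)
t=32: (idle)
t=33: (idle)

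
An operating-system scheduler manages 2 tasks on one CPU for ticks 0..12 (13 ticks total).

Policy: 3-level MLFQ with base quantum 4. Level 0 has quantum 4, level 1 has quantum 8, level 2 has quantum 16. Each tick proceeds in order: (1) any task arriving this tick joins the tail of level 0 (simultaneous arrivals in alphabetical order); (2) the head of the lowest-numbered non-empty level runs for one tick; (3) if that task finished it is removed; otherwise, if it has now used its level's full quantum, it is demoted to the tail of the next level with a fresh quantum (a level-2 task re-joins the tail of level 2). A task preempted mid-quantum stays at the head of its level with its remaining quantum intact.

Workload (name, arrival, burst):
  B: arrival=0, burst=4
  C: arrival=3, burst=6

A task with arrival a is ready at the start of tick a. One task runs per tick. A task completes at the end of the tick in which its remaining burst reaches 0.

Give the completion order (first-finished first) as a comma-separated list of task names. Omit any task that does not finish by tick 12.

completion order = B, C

t=0: L0/L1/L2 = B/-/- → run B
t=1: L0/L1/L2 = B/-/- → run B
t=2: L0/L1/L2 = B/-/- → run B
t=3: L0/L1/L2 = BC/-/- → run B
t=4: L0/L1/L2 = C/-/- → run C
t=5: L0/L1/L2 = C/-/- → run C
t=6: L0/L1/L2 = C/-/- → run C
t=7: L0/L1/L2 = C/-/- → run C
t=8: L0/L1/L2 = -/C/- → run C
t=9: L0/L1/L2 = -/C/- → run C
t=10: (idle)
t=11: (idle)
t=12: (idle)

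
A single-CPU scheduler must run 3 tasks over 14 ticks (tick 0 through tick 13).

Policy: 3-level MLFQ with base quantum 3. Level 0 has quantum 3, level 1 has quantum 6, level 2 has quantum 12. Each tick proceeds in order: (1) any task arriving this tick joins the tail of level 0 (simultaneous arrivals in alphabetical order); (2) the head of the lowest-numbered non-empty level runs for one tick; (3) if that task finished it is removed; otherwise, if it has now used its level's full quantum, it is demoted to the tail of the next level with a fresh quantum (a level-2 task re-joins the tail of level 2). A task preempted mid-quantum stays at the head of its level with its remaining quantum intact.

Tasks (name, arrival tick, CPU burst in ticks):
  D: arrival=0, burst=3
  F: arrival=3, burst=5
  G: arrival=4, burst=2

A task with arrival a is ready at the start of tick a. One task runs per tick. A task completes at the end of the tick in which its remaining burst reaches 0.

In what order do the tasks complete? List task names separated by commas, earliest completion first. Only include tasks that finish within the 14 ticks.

completion order = D, G, F

t=0: L0/L1/L2 = D/-/- → run D
t=1: L0/L1/L2 = D/-/- → run D
t=2: L0/L1/L2 = D/-/- → run D
t=3: L0/L1/L2 = F/-/- → run F
t=4: L0/L1/L2 = FG/-/- → run F
t=5: L0/L1/L2 = FG/-/- → run F
t=6: L0/L1/L2 = G/F/- → run G
t=7: L0/L1/L2 = G/F/- → run G
t=8: L0/L1/L2 = -/F/- → run F
t=9: L0/L1/L2 = -/F/- → run F
t=10: (idle)
t=11: (idle)
t=12: (idle)
t=13: (idle)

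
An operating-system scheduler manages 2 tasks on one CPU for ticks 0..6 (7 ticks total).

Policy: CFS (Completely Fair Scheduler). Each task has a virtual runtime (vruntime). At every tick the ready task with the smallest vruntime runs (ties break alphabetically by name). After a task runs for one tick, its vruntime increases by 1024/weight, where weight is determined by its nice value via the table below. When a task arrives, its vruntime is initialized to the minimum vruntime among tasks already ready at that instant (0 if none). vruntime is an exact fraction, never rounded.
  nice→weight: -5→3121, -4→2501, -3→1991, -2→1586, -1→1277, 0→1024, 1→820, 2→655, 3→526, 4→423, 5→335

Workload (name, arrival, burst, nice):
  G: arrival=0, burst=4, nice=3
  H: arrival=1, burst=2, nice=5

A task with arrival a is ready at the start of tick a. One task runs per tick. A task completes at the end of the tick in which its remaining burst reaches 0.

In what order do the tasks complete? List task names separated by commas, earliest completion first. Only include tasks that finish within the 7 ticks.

t=0: vr[G=0] → run G
t=1: vr[G=512/263 H=512/263] → run G
t=2: vr[G=1024/263 H=512/263] → run H
t=3: vr[G=1024/263 H=440832/88105] → run G
t=4: vr[G=1536/263 H=440832/88105] → run H
t=5: vr[G=1536/263] → run G
t=6: (idle)

completion order = H, G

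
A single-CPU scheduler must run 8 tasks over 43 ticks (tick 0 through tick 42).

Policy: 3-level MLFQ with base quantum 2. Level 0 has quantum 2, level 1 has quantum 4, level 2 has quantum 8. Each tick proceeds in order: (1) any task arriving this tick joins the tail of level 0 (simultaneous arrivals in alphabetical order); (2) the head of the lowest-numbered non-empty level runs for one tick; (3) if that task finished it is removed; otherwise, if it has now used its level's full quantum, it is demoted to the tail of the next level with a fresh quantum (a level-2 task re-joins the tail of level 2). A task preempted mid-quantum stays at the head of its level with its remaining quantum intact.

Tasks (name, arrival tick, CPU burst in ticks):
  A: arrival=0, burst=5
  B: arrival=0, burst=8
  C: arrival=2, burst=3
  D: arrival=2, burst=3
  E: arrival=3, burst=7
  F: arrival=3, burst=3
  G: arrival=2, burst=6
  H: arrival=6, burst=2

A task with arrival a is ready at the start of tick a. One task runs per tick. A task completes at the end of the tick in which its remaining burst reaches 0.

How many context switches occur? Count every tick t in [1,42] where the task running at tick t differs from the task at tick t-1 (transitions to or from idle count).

context switches = 17

t=0: L0/L1/L2 = AB/-/- → run A
t=1: L0/L1/L2 = AB/-/- → run A
t=2: L0/L1/L2 = BCDG/A/- → run B
t=3: L0/L1/L2 = BCDGEF/A/- → run B
t=4: L0/L1/L2 = CDGEF/AB/- → run C
t=5: L0/L1/L2 = CDGEF/AB/- → run C
t=6: L0/L1/L2 = DGEFH/ABC/- → run D
t=7: L0/L1/L2 = DGEFH/ABC/- → run D
t=8: L0/L1/L2 = GEFH/ABCD/- → run G
t=9: L0/L1/L2 = GEFH/ABCD/- → run G
t=10: L0/L1/L2 = EFH/ABCDG/- → run E
t=11: L0/L1/L2 = EFH/ABCDG/- → run E
t=12: L0/L1/L2 = FH/ABCDGE/- → run F
t=13: L0/L1/L2 = FH/ABCDGE/- → run F
t=14: L0/L1/L2 = H/ABCDGEF/- → run H
t=15: L0/L1/L2 = H/ABCDGEF/- → run H
t=16: L0/L1/L2 = -/ABCDGEF/- → run A
t=17: L0/L1/L2 = -/ABCDGEF/- → run A
t=18: L0/L1/L2 = -/ABCDGEF/- → run A
t=19: L0/L1/L2 = -/BCDGEF/- → run B
t=20: L0/L1/L2 = -/BCDGEF/- → run B
t=21: L0/L1/L2 = -/BCDGEF/- → run B
t=22: L0/L1/L2 = -/BCDGEF/- → run B
t=23: L0/L1/L2 = -/CDGEF/B → run C
t=24: L0/L1/L2 = -/DGEF/B → run D
t=25: L0/L1/L2 = -/GEF/B → run G
t=26: L0/L1/L2 = -/GEF/B → run G
t=27: L0/L1/L2 = -/GEF/B → run G
t=28: L0/L1/L2 = -/GEF/B → run G
t=29: L0/L1/L2 = -/EF/B → run E
t=30: L0/L1/L2 = -/EF/B → run E
t=31: L0/L1/L2 = -/EF/B → run E
t=32: L0/L1/L2 = -/EF/B → run E
t=33: L0/L1/L2 = -/F/BE → run F
t=34: L0/L1/L2 = -/-/BE → run B
t=35: L0/L1/L2 = -/-/BE → run B
t=36: L0/L1/L2 = -/-/E → run E
t=37: (idle)
t=38: (idle)
t=39: (idle)
t=40: (idle)
t=41: (idle)
t=42: (idle)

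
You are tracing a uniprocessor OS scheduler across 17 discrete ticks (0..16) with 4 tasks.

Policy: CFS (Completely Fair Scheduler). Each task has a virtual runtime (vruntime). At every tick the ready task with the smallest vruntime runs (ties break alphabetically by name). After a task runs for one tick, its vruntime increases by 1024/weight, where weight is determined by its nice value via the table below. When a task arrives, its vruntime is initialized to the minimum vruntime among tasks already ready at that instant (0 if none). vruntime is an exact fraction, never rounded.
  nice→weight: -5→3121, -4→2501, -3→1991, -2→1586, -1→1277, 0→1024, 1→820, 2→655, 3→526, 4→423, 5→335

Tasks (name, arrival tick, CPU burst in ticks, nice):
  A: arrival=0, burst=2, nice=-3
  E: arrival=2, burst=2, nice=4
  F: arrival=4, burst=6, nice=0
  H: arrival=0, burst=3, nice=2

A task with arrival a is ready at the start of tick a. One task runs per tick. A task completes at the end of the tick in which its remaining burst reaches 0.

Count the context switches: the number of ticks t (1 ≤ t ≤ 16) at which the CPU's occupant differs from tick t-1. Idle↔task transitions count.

t=0: vr[A=0 H=0] → run A
t=1: vr[A=1024/1991 H=0] → run H
t=2: vr[A=1024/1991 E=1024/1991 H=1024/655] → run A
t=3: vr[E=1024/1991 H=1024/655] → run E
t=4: vr[E=2471936/842193 F=1024/655 H=1024/655] → run F
t=5: vr[E=2471936/842193 F=1679/655 H=1024/655] → run H
t=6: vr[E=2471936/842193 F=1679/655 H=2048/655] → run F
t=7: vr[E=2471936/842193 F=2334/655 H=2048/655] → run E
t=8: vr[F=2334/655 H=2048/655] → run H
t=9: vr[F=2334/655] → run F
t=10: vr[F=2989/655] → run F
t=11: vr[F=3644/655] → run F
t=12: vr[F=4299/655] → run F
t=13: (idle)
t=14: (idle)
t=15: (idle)
t=16: (idle)

context switches = 10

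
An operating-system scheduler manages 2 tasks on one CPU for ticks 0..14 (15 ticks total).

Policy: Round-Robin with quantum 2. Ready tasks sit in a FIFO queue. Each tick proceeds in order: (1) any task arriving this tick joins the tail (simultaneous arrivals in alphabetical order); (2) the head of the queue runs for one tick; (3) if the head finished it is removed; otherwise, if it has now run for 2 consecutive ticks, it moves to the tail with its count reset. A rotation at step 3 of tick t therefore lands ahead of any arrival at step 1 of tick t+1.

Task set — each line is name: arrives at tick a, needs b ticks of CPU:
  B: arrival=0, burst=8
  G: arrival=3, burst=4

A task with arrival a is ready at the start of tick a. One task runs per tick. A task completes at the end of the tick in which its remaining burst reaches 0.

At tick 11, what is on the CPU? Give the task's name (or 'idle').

running at tick 11 = B

t=0: queue=[B] q_used=0 → run B
t=1: queue=[B] q_used=1 → run B
t=2: queue=[B] q_used=0 → run B
t=3: queue=[B,G] q_used=1 → run B
t=4: queue=[G,B] q_used=0 → run G
t=5: queue=[G,B] q_used=1 → run G
t=6: queue=[B,G] q_used=0 → run B
t=7: queue=[B,G] q_used=1 → run B
t=8: queue=[G,B] q_used=0 → run G
t=9: queue=[G,B] q_used=1 → run G
t=10: queue=[B] q_used=0 → run B
t=11: queue=[B] q_used=1 → run B
t=12: (idle)
t=13: (idle)
t=14: (idle)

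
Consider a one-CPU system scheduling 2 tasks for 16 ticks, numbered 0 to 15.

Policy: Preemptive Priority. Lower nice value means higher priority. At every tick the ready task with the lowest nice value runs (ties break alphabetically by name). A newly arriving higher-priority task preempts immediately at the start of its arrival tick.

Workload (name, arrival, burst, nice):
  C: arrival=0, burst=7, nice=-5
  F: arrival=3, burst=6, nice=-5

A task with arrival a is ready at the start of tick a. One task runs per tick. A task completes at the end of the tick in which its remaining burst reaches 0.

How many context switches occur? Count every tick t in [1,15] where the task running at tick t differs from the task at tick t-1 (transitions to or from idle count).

t=0: ready={C} → run C
t=1: ready={C} → run C
t=2: ready={C} → run C
t=3: ready={C,F} → run C
t=4: ready={C,F} → run C
t=5: ready={C,F} → run C
t=6: ready={C,F} → run C
t=7: ready={F} → run F
t=8: ready={F} → run F
t=9: ready={F} → run F
t=10: ready={F} → run F
t=11: ready={F} → run F
t=12: ready={F} → run F
t=13: (idle)
t=14: (idle)
t=15: (idle)

context switches = 2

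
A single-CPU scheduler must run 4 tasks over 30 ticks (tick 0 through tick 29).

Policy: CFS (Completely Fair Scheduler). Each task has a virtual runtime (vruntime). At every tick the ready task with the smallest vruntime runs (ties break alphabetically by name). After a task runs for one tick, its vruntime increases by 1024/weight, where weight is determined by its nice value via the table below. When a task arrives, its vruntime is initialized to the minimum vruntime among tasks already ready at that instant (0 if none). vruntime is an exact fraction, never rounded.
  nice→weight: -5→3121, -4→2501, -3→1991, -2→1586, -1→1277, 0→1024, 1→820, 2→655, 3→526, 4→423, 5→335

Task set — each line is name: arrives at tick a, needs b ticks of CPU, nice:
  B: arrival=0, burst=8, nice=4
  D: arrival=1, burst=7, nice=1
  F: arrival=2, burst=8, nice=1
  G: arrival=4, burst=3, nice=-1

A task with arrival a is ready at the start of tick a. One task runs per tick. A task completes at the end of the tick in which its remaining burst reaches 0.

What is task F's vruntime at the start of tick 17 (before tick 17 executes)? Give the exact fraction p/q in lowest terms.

vruntime(F, start of tick 17) = 150272/17343

t=0: vr[B=0] → run B
t=1: vr[B=1024/423 D=1024/423] → run B
t=2: vr[B=2048/423 D=1024/423 F=1024/423] → run D
t=3: vr[B=2048/423 D=318208/86715 F=1024/423] → run F
t=4: vr[B=2048/423 D=318208/86715 F=318208/86715 G=318208/86715] → run D
t=5: vr[B=2048/423 D=426496/86715 F=318208/86715 G=318208/86715] → run F
t=6: vr[B=2048/423 D=426496/86715 F=426496/86715 G=318208/86715] → run G
t=7: vr[B=2048/423 D=426496/86715 F=426496/86715 G=495147776/110735055] → run G
t=8: vr[B=2048/423 D=426496/86715 F=426496/86715 G=583943936/110735055] → run B
t=9: vr[B=1024/141 D=426496/86715 F=426496/86715 G=583943936/110735055] → run D
t=10: vr[B=1024/141 D=534784/86715 F=426496/86715 G=583943936/110735055] → run F
t=11: vr[B=1024/141 D=534784/86715 F=534784/86715 G=583943936/110735055] → run G
t=12: vr[B=1024/141 D=534784/86715 F=534784/86715] → run D
t=13: vr[B=1024/141 D=643072/86715 F=534784/86715] → run F
t=14: vr[B=1024/141 D=643072/86715 F=643072/86715] → run B
t=15: vr[B=4096/423 D=643072/86715 F=643072/86715] → run D
t=16: vr[B=4096/423 D=150272/17343 F=643072/86715] → run F
t=17: vr[B=4096/423 D=150272/17343 F=150272/17343] → run D
t=18: vr[B=4096/423 D=859648/86715 F=150272/17343] → run F
t=19: vr[B=4096/423 D=859648/86715 F=859648/86715] → run B
t=20: vr[B=5120/423 D=859648/86715 F=859648/86715] → run D
t=21: vr[B=5120/423 F=859648/86715] → run F
t=22: vr[B=5120/423 F=967936/86715] → run F
t=23: vr[B=5120/423] → run B
t=24: vr[B=2048/141] → run B
t=25: vr[B=7168/423] → run B
t=26: (idle)
t=27: (idle)
t=28: (idle)
t=29: (idle)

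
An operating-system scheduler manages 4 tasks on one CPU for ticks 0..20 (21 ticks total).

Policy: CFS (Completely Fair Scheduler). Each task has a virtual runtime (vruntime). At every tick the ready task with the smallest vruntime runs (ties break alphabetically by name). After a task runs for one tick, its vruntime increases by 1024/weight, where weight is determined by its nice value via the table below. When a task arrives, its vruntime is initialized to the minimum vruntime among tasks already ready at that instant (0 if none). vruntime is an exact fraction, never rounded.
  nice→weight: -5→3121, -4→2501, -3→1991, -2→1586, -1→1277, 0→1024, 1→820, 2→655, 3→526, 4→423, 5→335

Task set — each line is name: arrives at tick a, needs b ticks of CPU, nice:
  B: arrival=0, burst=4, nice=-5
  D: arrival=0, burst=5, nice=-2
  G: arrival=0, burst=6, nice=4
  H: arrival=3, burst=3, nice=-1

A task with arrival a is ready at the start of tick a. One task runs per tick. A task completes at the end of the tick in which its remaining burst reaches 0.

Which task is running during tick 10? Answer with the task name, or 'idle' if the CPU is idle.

t=0: vr[B=0 D=0 G=0] → run B
t=1: vr[B=1024/3121 D=0 G=0] → run D
t=2: vr[B=1024/3121 D=512/793 G=0] → run G
t=3: vr[B=1024/3121 D=512/793 G=1024/423 H=1024/3121] → run B
t=4: vr[B=2048/3121 D=512/793 G=1024/423 H=1024/3121] → run H
t=5: vr[B=2048/3121 D=512/793 G=1024/423 H=4503552/3985517] → run D
t=6: vr[B=2048/3121 D=1024/793 G=1024/423 H=4503552/3985517] → run B
t=7: vr[B=3072/3121 D=1024/793 G=1024/423 H=4503552/3985517] → run B
t=8: vr[D=1024/793 G=1024/423 H=4503552/3985517] → run H
t=9: vr[D=1024/793 G=1024/423 H=7699456/3985517] → run D
t=10: vr[D=1536/793 G=1024/423 H=7699456/3985517] → run H
t=11: vr[D=1536/793 G=1024/423] → run D
t=12: vr[D=2048/793 G=1024/423] → run G
t=13: vr[D=2048/793 G=2048/423] → run D
t=14: vr[G=2048/423] → run G
t=15: vr[G=1024/141] → run G
t=16: vr[G=4096/423] → run G
t=17: vr[G=5120/423] → run G
t=18: (idle)
t=19: (idle)
t=20: (idle)

running at tick 10 = H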